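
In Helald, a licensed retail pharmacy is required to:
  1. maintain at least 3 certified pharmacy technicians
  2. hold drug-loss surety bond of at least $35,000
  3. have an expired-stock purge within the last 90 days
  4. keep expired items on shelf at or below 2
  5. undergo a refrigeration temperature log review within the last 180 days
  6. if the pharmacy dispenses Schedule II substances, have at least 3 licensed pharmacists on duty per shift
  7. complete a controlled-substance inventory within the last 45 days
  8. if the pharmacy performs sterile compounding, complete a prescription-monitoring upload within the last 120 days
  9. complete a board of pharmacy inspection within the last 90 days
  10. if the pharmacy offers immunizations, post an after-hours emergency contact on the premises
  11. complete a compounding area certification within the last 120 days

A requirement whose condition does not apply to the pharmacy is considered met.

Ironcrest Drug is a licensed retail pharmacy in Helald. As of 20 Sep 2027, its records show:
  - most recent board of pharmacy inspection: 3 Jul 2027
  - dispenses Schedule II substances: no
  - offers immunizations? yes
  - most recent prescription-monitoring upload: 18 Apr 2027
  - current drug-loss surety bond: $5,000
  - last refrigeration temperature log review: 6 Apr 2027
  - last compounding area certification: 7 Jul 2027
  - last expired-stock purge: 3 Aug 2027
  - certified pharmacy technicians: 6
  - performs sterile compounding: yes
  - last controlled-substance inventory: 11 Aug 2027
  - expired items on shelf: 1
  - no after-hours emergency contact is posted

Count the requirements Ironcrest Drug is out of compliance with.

3

1. certified pharmacy technicians 6 ≥ 3 → met
2. drug-loss surety bond $5,000 < $35,000 → not met
3. expired-stock purge 48 days ago vs limit 90 → met
4. expired items on shelf 1 ≤ 2 → met
5. refrigeration temperature log review 167 days ago vs limit 180 → met
6. condition 'dispenses Schedule II substances' does not hold → requirement n/a → met
7. controlled-substance inventory 40 days ago vs limit 45 → met
8. condition 'performs sterile compounding' holds; prescription-monitoring upload 155 days ago vs limit 120 → not met
9. board of pharmacy inspection 79 days ago vs limit 90 → met
10. condition 'offers immunizations' holds; after-hours emergency contact absent → not met
11. compounding area certification 75 days ago vs limit 120 → met
Not met: 3 of 11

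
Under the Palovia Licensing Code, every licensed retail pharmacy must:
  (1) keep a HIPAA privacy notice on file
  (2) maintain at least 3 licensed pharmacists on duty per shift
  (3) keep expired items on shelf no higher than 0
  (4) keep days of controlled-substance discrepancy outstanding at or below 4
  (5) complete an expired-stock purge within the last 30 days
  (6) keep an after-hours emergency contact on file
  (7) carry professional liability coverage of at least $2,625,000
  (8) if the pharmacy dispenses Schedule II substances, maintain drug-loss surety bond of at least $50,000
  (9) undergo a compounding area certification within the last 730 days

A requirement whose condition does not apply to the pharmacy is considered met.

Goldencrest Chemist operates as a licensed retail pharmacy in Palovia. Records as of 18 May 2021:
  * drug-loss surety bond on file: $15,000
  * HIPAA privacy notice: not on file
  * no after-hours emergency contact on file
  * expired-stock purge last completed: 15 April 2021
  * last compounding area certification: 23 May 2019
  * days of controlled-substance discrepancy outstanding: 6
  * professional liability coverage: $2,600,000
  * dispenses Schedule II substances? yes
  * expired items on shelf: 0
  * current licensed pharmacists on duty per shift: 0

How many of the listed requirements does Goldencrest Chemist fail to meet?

1. HIPAA privacy notice absent → not met
2. licensed pharmacists on duty per shift 0 < 3 → not met
3. expired items on shelf 0 ≤ 0 → met
4. days of controlled-substance discrepancy outstanding 6 > 4 → not met
5. expired-stock purge 33 days ago vs limit 30 → not met
6. after-hours emergency contact absent → not met
7. professional liability coverage $2,600,000 < $2,625,000 → not met
8. condition 'dispenses Schedule II substances' holds; drug-loss surety bond $15,000 < $50,000 → not met
9. compounding area certification 726 days ago vs limit 730 → met
Not met: 7 of 9

7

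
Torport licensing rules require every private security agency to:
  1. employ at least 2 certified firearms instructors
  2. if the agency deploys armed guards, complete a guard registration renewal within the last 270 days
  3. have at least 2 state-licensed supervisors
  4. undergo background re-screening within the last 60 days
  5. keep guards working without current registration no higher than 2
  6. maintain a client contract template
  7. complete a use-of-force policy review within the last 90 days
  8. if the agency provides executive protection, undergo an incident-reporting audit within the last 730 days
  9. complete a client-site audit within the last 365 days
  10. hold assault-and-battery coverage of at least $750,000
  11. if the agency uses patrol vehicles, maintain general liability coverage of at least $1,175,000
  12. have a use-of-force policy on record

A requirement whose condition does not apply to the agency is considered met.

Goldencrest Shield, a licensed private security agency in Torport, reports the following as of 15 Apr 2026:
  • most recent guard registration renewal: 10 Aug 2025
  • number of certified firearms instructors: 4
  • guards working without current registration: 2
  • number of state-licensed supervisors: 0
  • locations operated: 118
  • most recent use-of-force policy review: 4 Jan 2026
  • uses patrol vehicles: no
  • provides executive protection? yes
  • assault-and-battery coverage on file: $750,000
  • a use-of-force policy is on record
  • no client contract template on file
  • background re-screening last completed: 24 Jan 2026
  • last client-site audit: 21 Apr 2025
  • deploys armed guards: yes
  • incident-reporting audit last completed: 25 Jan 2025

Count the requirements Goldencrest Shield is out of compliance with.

1. certified firearms instructors 4 ≥ 2 → met
2. condition 'deploys armed guards' holds; guard registration renewal 248 days ago vs limit 270 → met
3. state-licensed supervisors 0 < 2 → not met
4. background re-screening 81 days ago vs limit 60 → not met
5. guards working without current registration 2 ≤ 2 → met
6. client contract template absent → not met
7. use-of-force policy review 101 days ago vs limit 90 → not met
8. condition 'provides executive protection' holds; incident-reporting audit 445 days ago vs limit 730 → met
9. client-site audit 359 days ago vs limit 365 → met
10. assault-and-battery coverage $750,000 ≥ $750,000 → met
11. condition 'uses patrol vehicles' does not hold → requirement n/a → met
12. use-of-force policy present → met
Not met: 4 of 12

4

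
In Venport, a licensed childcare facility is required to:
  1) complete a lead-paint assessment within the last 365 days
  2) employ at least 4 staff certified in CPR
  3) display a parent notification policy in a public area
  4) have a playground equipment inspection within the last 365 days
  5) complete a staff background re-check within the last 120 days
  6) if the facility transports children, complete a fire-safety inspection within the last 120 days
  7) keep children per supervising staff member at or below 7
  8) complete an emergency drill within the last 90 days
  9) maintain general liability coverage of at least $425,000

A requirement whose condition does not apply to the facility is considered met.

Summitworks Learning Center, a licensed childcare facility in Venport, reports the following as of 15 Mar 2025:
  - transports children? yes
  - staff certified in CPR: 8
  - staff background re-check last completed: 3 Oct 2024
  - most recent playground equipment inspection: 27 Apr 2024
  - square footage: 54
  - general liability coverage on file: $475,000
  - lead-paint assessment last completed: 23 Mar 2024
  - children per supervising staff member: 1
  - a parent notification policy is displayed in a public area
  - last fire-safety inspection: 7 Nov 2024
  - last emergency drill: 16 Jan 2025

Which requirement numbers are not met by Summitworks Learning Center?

5, 6

1. lead-paint assessment 357 days ago vs limit 365 → met
2. staff certified in CPR 8 ≥ 4 → met
3. parent notification policy present → met
4. playground equipment inspection 322 days ago vs limit 365 → met
5. staff background re-check 163 days ago vs limit 120 → not met
6. condition 'transports children' holds; fire-safety inspection 128 days ago vs limit 120 → not met
7. children per supervising staff member 1 ≤ 7 → met
8. emergency drill 58 days ago vs limit 90 → met
9. general liability coverage $475,000 ≥ $425,000 → met
Not met: 5, 6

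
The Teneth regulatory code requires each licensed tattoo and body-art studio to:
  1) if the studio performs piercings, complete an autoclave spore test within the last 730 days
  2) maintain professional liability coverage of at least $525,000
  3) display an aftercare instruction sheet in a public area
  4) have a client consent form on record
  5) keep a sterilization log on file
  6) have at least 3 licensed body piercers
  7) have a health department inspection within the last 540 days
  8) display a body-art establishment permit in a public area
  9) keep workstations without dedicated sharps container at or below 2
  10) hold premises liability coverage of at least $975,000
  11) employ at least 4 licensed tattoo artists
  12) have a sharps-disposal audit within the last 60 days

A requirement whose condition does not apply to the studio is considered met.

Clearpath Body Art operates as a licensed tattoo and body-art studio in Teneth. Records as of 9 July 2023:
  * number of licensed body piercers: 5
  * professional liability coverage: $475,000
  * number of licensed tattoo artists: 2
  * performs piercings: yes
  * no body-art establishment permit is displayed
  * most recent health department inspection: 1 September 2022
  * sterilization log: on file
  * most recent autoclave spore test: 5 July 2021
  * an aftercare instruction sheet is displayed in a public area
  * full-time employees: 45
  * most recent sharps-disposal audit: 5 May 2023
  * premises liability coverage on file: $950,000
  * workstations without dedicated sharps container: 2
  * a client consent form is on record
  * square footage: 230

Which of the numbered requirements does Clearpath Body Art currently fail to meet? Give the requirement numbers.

1. condition 'performs piercings' holds; autoclave spore test 734 days ago vs limit 730 → not met
2. professional liability coverage $475,000 < $525,000 → not met
3. aftercare instruction sheet present → met
4. client consent form present → met
5. sterilization log present → met
6. licensed body piercers 5 ≥ 3 → met
7. health department inspection 311 days ago vs limit 540 → met
8. body-art establishment permit absent → not met
9. workstations without dedicated sharps container 2 ≤ 2 → met
10. premises liability coverage $950,000 < $975,000 → not met
11. licensed tattoo artists 2 < 4 → not met
12. sharps-disposal audit 65 days ago vs limit 60 → not met
Not met: 1, 2, 8, 10, 11, 12

1, 2, 8, 10, 11, 12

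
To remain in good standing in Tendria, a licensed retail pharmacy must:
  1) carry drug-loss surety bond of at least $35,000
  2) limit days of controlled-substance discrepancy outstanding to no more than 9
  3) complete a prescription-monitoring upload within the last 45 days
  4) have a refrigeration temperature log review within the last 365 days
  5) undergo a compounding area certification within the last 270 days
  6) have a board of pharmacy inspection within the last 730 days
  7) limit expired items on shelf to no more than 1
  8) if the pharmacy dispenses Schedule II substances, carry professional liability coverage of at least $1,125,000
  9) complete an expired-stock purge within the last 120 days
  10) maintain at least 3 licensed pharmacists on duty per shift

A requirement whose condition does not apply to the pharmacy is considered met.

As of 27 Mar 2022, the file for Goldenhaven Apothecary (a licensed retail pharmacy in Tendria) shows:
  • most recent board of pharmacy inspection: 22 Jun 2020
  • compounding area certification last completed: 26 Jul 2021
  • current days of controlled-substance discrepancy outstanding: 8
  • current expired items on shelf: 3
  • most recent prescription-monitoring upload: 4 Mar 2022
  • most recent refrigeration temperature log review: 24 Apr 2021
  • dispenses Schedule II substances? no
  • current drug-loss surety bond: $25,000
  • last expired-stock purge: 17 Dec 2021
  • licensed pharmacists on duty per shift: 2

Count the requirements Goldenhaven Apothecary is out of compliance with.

1. drug-loss surety bond $25,000 < $35,000 → not met
2. days of controlled-substance discrepancy outstanding 8 ≤ 9 → met
3. prescription-monitoring upload 23 days ago vs limit 45 → met
4. refrigeration temperature log review 337 days ago vs limit 365 → met
5. compounding area certification 244 days ago vs limit 270 → met
6. board of pharmacy inspection 643 days ago vs limit 730 → met
7. expired items on shelf 3 > 1 → not met
8. condition 'dispenses Schedule II substances' does not hold → requirement n/a → met
9. expired-stock purge 100 days ago vs limit 120 → met
10. licensed pharmacists on duty per shift 2 < 3 → not met
Not met: 3 of 10

3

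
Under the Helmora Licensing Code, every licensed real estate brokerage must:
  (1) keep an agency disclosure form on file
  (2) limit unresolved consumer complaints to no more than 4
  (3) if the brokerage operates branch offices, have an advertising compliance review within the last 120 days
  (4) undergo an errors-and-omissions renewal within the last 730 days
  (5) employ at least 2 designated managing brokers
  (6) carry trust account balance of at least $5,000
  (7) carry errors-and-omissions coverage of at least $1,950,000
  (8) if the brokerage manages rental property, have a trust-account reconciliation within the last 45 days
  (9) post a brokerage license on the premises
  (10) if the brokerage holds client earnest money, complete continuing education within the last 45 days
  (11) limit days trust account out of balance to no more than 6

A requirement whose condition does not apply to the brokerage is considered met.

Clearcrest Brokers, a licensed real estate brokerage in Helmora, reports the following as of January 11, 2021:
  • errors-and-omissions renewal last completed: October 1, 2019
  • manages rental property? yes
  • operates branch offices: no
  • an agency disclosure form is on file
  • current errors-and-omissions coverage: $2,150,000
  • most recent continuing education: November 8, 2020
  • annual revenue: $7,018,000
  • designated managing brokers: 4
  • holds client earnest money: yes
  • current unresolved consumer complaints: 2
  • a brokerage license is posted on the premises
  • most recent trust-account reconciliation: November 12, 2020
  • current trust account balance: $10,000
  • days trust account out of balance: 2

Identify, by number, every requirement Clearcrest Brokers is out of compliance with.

8, 10

1. agency disclosure form present → met
2. unresolved consumer complaints 2 ≤ 4 → met
3. condition 'operates branch offices' does not hold → requirement n/a → met
4. errors-and-omissions renewal 468 days ago vs limit 730 → met
5. designated managing brokers 4 ≥ 2 → met
6. trust account balance $10,000 ≥ $5,000 → met
7. errors-and-omissions coverage $2,150,000 ≥ $1,950,000 → met
8. condition 'manages rental property' holds; trust-account reconciliation 60 days ago vs limit 45 → not met
9. brokerage license present → met
10. condition 'holds client earnest money' holds; continuing education 64 days ago vs limit 45 → not met
11. days trust account out of balance 2 ≤ 6 → met
Not met: 8, 10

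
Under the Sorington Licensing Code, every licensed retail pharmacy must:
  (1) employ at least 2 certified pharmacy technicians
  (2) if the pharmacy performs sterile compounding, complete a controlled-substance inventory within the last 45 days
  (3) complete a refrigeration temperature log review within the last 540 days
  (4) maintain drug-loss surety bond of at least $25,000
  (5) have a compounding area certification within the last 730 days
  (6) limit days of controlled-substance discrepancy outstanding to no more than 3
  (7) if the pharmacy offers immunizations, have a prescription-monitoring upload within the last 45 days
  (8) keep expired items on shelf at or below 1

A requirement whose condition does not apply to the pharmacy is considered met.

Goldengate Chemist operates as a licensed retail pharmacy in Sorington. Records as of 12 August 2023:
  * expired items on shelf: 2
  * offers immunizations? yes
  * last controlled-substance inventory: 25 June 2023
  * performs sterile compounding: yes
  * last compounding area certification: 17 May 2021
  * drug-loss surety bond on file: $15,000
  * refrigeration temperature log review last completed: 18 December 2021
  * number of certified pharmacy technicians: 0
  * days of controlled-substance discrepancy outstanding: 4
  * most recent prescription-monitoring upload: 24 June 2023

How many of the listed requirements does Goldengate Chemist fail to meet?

8

1. certified pharmacy technicians 0 < 2 → not met
2. condition 'performs sterile compounding' holds; controlled-substance inventory 48 days ago vs limit 45 → not met
3. refrigeration temperature log review 602 days ago vs limit 540 → not met
4. drug-loss surety bond $15,000 < $25,000 → not met
5. compounding area certification 817 days ago vs limit 730 → not met
6. days of controlled-substance discrepancy outstanding 4 > 3 → not met
7. condition 'offers immunizations' holds; prescription-monitoring upload 49 days ago vs limit 45 → not met
8. expired items on shelf 2 > 1 → not met
Not met: 8 of 8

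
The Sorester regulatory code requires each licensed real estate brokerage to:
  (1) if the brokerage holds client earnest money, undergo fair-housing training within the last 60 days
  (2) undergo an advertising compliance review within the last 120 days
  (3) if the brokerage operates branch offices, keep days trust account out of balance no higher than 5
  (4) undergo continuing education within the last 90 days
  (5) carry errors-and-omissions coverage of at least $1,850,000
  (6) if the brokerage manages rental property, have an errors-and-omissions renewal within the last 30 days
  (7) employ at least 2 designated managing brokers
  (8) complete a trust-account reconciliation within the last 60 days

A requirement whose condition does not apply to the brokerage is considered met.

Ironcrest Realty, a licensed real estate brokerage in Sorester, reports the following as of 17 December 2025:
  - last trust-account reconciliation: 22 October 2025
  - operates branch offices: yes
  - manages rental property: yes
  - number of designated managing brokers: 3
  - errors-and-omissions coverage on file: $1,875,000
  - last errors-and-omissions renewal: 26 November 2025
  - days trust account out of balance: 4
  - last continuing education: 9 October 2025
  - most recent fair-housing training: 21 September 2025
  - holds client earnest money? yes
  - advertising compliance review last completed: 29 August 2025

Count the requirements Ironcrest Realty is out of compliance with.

1. condition 'holds client earnest money' holds; fair-housing training 87 days ago vs limit 60 → not met
2. advertising compliance review 110 days ago vs limit 120 → met
3. condition 'operates branch offices' holds; days trust account out of balance 4 ≤ 5 → met
4. continuing education 69 days ago vs limit 90 → met
5. errors-and-omissions coverage $1,875,000 ≥ $1,850,000 → met
6. condition 'manages rental property' holds; errors-and-omissions renewal 21 days ago vs limit 30 → met
7. designated managing brokers 3 ≥ 2 → met
8. trust-account reconciliation 56 days ago vs limit 60 → met
Not met: 1 of 8

1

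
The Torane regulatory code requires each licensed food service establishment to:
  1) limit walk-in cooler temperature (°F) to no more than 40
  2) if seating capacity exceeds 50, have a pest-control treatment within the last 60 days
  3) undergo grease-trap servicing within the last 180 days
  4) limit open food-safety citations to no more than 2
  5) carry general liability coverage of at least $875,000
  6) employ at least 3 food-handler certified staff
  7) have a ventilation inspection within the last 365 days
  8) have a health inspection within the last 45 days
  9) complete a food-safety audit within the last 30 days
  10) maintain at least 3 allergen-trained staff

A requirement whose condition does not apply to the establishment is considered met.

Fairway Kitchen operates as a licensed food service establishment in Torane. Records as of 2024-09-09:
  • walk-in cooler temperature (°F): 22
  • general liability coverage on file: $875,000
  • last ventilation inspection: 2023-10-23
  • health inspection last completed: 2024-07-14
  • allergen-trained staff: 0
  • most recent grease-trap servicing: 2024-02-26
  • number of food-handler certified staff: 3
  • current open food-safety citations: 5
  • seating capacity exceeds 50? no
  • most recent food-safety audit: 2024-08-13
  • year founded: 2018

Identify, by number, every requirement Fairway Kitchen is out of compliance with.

1. walk-in cooler temperature (°F) 22 ≤ 40 → met
2. condition 'seating capacity exceeds 50' does not hold → requirement n/a → met
3. grease-trap servicing 196 days ago vs limit 180 → not met
4. open food-safety citations 5 > 2 → not met
5. general liability coverage $875,000 ≥ $875,000 → met
6. food-handler certified staff 3 ≥ 3 → met
7. ventilation inspection 322 days ago vs limit 365 → met
8. health inspection 57 days ago vs limit 45 → not met
9. food-safety audit 27 days ago vs limit 30 → met
10. allergen-trained staff 0 < 3 → not met
Not met: 3, 4, 8, 10

3, 4, 8, 10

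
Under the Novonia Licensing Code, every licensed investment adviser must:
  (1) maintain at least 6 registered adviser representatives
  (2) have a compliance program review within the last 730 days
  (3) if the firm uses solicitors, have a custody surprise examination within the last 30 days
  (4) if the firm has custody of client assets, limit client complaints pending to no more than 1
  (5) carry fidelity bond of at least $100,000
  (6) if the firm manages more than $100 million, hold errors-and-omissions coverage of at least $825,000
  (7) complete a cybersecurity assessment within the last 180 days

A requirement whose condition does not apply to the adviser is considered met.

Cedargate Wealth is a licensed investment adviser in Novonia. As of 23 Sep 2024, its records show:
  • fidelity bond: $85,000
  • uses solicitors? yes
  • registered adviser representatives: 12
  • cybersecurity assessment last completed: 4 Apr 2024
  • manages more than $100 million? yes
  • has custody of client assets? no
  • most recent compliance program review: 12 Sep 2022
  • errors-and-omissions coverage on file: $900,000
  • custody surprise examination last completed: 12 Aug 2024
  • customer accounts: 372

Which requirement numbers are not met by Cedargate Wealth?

1. registered adviser representatives 12 ≥ 6 → met
2. compliance program review 742 days ago vs limit 730 → not met
3. condition 'uses solicitors' holds; custody surprise examination 42 days ago vs limit 30 → not met
4. condition 'has custody of client assets' does not hold → requirement n/a → met
5. fidelity bond $85,000 < $100,000 → not met
6. condition 'manages more than $100 million' holds; errors-and-omissions coverage $900,000 ≥ $825,000 → met
7. cybersecurity assessment 172 days ago vs limit 180 → met
Not met: 2, 3, 5

2, 3, 5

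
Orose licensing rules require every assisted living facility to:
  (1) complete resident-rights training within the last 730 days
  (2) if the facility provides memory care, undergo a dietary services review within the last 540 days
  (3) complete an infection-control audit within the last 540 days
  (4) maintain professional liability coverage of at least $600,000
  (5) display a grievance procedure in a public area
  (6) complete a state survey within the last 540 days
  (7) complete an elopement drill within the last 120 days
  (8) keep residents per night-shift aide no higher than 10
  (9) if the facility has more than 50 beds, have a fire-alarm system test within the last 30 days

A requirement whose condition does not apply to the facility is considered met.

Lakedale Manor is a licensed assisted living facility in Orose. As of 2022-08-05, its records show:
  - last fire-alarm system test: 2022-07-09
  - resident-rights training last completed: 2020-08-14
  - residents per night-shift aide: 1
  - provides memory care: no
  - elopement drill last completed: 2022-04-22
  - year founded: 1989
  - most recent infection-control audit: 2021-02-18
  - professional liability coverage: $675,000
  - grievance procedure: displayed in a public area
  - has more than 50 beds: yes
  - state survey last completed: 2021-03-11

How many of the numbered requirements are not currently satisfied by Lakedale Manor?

0

1. resident-rights training 721 days ago vs limit 730 → met
2. condition 'provides memory care' does not hold → requirement n/a → met
3. infection-control audit 533 days ago vs limit 540 → met
4. professional liability coverage $675,000 ≥ $600,000 → met
5. grievance procedure present → met
6. state survey 512 days ago vs limit 540 → met
7. elopement drill 105 days ago vs limit 120 → met
8. residents per night-shift aide 1 ≤ 10 → met
9. condition 'has more than 50 beds' holds; fire-alarm system test 27 days ago vs limit 30 → met
Not met: 0 of 9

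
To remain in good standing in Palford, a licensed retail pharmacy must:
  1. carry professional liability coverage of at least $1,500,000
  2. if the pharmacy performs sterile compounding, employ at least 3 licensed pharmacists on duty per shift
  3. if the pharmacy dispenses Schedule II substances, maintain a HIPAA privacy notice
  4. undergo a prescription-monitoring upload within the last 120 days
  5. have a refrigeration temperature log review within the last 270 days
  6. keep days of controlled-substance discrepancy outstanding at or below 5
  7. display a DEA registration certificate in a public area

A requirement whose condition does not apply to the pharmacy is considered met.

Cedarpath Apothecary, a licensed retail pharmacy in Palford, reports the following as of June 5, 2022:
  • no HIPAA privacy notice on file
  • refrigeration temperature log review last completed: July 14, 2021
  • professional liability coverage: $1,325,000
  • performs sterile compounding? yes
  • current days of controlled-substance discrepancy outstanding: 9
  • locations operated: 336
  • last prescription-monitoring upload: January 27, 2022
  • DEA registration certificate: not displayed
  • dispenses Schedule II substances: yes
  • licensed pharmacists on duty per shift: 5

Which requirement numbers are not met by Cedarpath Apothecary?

1, 3, 4, 5, 6, 7

1. professional liability coverage $1,325,000 < $1,500,000 → not met
2. condition 'performs sterile compounding' holds; licensed pharmacists on duty per shift 5 ≥ 3 → met
3. condition 'dispenses Schedule II substances' holds; HIPAA privacy notice absent → not met
4. prescription-monitoring upload 129 days ago vs limit 120 → not met
5. refrigeration temperature log review 326 days ago vs limit 270 → not met
6. days of controlled-substance discrepancy outstanding 9 > 5 → not met
7. DEA registration certificate absent → not met
Not met: 1, 3, 4, 5, 6, 7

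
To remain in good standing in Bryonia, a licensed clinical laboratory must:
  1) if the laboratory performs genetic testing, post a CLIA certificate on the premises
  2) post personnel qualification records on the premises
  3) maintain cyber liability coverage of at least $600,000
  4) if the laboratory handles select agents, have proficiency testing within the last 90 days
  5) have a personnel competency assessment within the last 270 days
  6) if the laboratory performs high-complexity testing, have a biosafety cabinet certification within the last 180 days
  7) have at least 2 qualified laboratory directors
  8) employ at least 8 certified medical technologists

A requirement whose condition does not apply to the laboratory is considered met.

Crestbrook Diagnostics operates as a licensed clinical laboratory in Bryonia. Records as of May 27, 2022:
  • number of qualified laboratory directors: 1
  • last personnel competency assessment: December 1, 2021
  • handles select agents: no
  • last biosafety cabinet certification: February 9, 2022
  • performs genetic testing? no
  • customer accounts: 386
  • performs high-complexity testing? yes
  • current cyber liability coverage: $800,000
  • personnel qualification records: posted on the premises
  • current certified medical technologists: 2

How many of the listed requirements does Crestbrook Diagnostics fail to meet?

2

1. condition 'performs genetic testing' does not hold → requirement n/a → met
2. personnel qualification records present → met
3. cyber liability coverage $800,000 ≥ $600,000 → met
4. condition 'handles select agents' does not hold → requirement n/a → met
5. personnel competency assessment 177 days ago vs limit 270 → met
6. condition 'performs high-complexity testing' holds; biosafety cabinet certification 107 days ago vs limit 180 → met
7. qualified laboratory directors 1 < 2 → not met
8. certified medical technologists 2 < 8 → not met
Not met: 2 of 8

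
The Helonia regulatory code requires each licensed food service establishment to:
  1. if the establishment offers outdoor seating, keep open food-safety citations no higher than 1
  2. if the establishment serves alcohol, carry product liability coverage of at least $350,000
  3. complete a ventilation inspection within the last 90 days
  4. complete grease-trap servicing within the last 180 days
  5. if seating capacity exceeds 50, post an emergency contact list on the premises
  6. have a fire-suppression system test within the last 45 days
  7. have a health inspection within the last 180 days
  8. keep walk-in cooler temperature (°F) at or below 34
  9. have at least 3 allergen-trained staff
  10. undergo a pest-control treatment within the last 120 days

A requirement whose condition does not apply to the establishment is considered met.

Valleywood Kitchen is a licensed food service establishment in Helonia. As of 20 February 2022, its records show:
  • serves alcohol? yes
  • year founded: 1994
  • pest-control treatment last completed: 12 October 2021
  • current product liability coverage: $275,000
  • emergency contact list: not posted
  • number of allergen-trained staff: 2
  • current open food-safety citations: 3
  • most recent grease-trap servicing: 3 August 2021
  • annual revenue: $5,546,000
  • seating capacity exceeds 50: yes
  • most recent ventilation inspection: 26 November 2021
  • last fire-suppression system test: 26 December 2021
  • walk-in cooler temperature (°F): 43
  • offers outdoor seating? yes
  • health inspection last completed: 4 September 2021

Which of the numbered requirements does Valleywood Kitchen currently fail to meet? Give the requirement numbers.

1. condition 'offers outdoor seating' holds; open food-safety citations 3 > 1 → not met
2. condition 'serves alcohol' holds; product liability coverage $275,000 < $350,000 → not met
3. ventilation inspection 86 days ago vs limit 90 → met
4. grease-trap servicing 201 days ago vs limit 180 → not met
5. condition 'seating capacity exceeds 50' holds; emergency contact list absent → not met
6. fire-suppression system test 56 days ago vs limit 45 → not met
7. health inspection 169 days ago vs limit 180 → met
8. walk-in cooler temperature (°F) 43 > 34 → not met
9. allergen-trained staff 2 < 3 → not met
10. pest-control treatment 131 days ago vs limit 120 → not met
Not met: 1, 2, 4, 5, 6, 8, 9, 10

1, 2, 4, 5, 6, 8, 9, 10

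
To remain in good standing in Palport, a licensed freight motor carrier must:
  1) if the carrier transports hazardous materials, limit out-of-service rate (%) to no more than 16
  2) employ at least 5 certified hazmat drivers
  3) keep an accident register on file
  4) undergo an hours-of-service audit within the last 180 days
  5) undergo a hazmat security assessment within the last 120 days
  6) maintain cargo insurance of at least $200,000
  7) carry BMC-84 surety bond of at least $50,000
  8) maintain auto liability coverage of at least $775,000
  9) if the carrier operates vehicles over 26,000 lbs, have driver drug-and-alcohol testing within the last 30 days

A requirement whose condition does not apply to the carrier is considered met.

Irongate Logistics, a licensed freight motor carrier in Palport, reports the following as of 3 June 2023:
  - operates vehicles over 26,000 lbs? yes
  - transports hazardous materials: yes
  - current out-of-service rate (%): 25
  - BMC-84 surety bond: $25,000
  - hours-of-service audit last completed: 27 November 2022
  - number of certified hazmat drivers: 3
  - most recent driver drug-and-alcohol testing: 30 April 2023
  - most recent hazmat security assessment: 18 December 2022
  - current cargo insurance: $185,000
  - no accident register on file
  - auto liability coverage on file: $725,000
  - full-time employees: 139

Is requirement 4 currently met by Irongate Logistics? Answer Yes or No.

4. hours-of-service audit 188 days ago vs limit 180 → not met

No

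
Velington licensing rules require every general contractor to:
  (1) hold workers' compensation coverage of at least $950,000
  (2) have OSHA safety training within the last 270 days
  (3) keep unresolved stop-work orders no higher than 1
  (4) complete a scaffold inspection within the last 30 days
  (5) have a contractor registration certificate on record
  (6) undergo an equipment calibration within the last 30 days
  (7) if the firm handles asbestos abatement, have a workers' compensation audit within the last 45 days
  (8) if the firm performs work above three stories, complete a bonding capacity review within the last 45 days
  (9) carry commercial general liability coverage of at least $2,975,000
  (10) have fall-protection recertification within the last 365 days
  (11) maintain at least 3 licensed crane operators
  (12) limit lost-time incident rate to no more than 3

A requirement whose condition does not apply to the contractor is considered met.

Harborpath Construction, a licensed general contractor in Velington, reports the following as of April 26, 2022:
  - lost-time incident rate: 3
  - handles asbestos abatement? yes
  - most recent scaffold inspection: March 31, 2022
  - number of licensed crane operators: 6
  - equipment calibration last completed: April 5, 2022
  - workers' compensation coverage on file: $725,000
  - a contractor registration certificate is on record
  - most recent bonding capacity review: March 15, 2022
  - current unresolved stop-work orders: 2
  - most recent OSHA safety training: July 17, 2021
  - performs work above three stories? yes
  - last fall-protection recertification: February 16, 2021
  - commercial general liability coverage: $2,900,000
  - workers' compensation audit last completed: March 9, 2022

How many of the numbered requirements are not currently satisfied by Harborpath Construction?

6

1. workers' compensation coverage $725,000 < $950,000 → not met
2. OSHA safety training 283 days ago vs limit 270 → not met
3. unresolved stop-work orders 2 > 1 → not met
4. scaffold inspection 26 days ago vs limit 30 → met
5. contractor registration certificate present → met
6. equipment calibration 21 days ago vs limit 30 → met
7. condition 'handles asbestos abatement' holds; workers' compensation audit 48 days ago vs limit 45 → not met
8. condition 'performs work above three stories' holds; bonding capacity review 42 days ago vs limit 45 → met
9. commercial general liability coverage $2,900,000 < $2,975,000 → not met
10. fall-protection recertification 434 days ago vs limit 365 → not met
11. licensed crane operators 6 ≥ 3 → met
12. lost-time incident rate 3 ≤ 3 → met
Not met: 6 of 12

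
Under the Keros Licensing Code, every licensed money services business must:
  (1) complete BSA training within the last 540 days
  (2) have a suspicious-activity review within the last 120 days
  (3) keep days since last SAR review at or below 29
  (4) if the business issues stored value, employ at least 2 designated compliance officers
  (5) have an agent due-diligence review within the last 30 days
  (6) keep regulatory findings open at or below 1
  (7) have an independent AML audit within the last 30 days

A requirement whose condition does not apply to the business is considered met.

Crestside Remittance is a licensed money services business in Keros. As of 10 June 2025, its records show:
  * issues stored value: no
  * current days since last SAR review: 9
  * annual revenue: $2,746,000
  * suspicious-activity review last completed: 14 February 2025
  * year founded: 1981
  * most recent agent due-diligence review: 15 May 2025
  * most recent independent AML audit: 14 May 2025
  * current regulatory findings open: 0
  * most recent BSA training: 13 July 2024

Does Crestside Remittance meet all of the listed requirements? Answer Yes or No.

1. BSA training 332 days ago vs limit 540 → met
2. suspicious-activity review 116 days ago vs limit 120 → met
3. days since last SAR review 9 ≤ 29 → met
4. condition 'issues stored value' does not hold → requirement n/a → met
5. agent due-diligence review 26 days ago vs limit 30 → met
6. regulatory findings open 0 ≤ 1 → met
7. independent AML audit 27 days ago vs limit 30 → met
All met.

Yes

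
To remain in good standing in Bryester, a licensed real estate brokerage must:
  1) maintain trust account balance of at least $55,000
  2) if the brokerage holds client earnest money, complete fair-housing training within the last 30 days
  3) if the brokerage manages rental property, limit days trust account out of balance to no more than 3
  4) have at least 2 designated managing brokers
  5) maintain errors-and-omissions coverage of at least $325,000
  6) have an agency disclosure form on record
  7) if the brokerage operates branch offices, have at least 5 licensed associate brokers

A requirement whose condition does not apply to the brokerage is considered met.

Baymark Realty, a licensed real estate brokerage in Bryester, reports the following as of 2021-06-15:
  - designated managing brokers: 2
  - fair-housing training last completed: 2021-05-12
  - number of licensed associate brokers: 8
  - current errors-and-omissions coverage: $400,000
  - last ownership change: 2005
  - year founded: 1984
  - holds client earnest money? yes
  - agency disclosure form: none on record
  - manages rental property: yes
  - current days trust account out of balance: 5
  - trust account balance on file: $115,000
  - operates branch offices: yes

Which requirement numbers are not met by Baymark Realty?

2, 3, 6

1. trust account balance $115,000 ≥ $55,000 → met
2. condition 'holds client earnest money' holds; fair-housing training 34 days ago vs limit 30 → not met
3. condition 'manages rental property' holds; days trust account out of balance 5 > 3 → not met
4. designated managing brokers 2 ≥ 2 → met
5. errors-and-omissions coverage $400,000 ≥ $325,000 → met
6. agency disclosure form absent → not met
7. condition 'operates branch offices' holds; licensed associate brokers 8 ≥ 5 → met
Not met: 2, 3, 6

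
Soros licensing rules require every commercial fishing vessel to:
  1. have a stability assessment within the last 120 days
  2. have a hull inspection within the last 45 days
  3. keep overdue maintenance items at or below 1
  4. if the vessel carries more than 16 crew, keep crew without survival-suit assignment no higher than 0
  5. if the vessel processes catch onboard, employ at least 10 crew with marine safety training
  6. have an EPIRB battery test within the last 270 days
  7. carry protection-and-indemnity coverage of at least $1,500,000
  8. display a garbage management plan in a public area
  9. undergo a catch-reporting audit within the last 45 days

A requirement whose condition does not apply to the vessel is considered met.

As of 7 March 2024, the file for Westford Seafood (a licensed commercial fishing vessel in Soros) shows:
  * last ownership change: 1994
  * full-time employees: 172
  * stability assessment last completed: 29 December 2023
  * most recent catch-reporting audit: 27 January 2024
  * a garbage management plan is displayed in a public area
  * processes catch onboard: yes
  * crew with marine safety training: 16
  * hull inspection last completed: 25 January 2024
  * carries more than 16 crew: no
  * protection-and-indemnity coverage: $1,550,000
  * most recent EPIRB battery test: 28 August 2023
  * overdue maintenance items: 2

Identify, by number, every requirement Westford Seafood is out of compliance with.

1. stability assessment 69 days ago vs limit 120 → met
2. hull inspection 42 days ago vs limit 45 → met
3. overdue maintenance items 2 > 1 → not met
4. condition 'carries more than 16 crew' does not hold → requirement n/a → met
5. condition 'processes catch onboard' holds; crew with marine safety training 16 ≥ 10 → met
6. EPIRB battery test 192 days ago vs limit 270 → met
7. protection-and-indemnity coverage $1,550,000 ≥ $1,500,000 → met
8. garbage management plan present → met
9. catch-reporting audit 40 days ago vs limit 45 → met
Not met: 3

3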